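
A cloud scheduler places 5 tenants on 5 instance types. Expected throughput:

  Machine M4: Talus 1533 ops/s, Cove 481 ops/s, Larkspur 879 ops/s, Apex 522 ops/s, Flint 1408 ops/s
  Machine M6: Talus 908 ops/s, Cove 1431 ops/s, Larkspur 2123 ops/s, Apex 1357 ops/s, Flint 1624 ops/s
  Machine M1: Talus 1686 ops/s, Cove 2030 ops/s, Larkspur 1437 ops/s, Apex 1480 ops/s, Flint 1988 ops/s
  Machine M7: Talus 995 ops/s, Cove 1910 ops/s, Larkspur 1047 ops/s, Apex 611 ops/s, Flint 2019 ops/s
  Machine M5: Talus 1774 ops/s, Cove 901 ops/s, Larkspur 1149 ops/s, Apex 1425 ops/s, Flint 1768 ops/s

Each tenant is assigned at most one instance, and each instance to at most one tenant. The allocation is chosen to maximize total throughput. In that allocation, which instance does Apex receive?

Apex receives Machine M5.

Optimal: Talus→Machine M4 (1533 ops/s), Cove→Machine M1 (2030 ops/s), Larkspur→Machine M6 (2123 ops/s), Apex→Machine M5 (1425 ops/s), Flint→Machine M7 (2019 ops/s) — total 1533+2030+2123+1425+2019 = 9130 ops/s.
Max-entry greedy (repeatedly take the single best remaining cell) gives 8468 ops/s, worse by 662.
Apex's own top instance is Machine M1 (1480 ops/s), but forcing Apex→Machine M1 and reassigning the rest optimally gives only 8814 ops/s — worse by 316.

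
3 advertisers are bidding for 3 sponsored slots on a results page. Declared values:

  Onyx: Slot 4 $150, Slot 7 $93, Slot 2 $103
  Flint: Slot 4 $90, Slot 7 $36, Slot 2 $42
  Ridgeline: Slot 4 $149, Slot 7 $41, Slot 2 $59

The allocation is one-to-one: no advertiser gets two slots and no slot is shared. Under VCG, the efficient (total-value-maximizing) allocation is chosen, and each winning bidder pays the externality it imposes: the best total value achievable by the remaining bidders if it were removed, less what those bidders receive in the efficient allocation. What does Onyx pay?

Efficient allocation: Onyx→Slot 2 ($103), Flint→Slot 7 ($36), Ridgeline→Slot 4 ($149); total welfare W = $288.
Onyx receives Slot 2 at value $103, so the others get W − 103 = $185.
Without Onyx: best allocation of the remaining 2 bidders over all 3 slots is Flint→Slot 2 ($42), Ridgeline→Slot 4 ($149), total $191.
VCG payment = (others' best without Onyx) − (others' welfare with Onyx) = 191 − 185 = $6.

Onyx pays $6.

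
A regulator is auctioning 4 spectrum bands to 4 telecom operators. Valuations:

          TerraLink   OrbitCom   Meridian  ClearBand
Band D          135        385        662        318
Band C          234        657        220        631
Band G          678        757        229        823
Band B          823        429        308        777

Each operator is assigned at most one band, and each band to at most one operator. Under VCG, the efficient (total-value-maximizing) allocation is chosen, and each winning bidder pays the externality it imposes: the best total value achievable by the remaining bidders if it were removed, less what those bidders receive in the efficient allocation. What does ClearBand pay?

Efficient allocation: TerraLink→Band B ($823M), OrbitCom→Band C ($657M), Meridian→Band D ($662M), ClearBand→Band G ($823M); total welfare W = $2965M.
ClearBand receives Band G at value $823M, so the others get W − 823 = $2142M.
Without ClearBand: best allocation of the remaining 3 bidders over all 4 bands is TerraLink→Band B ($823M), OrbitCom→Band G ($757M), Meridian→Band D ($662M), total $2242M.
VCG payment = (others' best without ClearBand) − (others' welfare with ClearBand) = 2242 − 2142 = $100M.

ClearBand pays $100M.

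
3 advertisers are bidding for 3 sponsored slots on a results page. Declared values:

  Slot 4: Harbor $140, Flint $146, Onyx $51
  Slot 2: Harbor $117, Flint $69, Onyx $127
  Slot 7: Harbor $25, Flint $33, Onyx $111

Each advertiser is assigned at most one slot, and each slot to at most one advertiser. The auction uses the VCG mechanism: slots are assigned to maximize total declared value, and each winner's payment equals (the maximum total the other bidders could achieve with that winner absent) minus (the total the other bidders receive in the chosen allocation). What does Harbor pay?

Harbor pays $16.

Efficient allocation: Harbor→Slot 2 ($117), Flint→Slot 4 ($146), Onyx→Slot 7 ($111); total welfare W = $374.
Harbor receives Slot 2 at value $117, so the others get W − 117 = $257.
Without Harbor: best allocation of the remaining 2 bidders over all 3 slots is Flint→Slot 4 ($146), Onyx→Slot 2 ($127), total $273.
VCG payment = (others' best without Harbor) − (others' welfare with Harbor) = 273 − 257 = $16.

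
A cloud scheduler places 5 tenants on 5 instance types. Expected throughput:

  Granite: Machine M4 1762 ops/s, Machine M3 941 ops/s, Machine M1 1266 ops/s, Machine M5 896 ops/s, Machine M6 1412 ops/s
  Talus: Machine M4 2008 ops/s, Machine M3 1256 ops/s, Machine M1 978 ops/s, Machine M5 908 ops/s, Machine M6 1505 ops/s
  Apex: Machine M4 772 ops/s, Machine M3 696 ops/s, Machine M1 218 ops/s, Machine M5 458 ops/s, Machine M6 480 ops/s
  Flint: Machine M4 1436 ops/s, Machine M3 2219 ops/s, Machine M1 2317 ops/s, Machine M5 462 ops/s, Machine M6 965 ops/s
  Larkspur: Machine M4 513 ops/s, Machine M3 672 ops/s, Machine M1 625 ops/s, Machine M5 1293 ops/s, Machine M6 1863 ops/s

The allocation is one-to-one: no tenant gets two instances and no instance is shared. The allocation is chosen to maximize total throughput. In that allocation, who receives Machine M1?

This is the linear assignment problem.
Optimal: Granite→Machine M1 (1266 ops/s), Talus→Machine M4 (2008 ops/s), Apex→Machine M5 (458 ops/s), Flint→Machine M3 (2219 ops/s), Larkspur→Machine M6 (1863 ops/s) — total 1266+2008+458+2219+1863 = 7814 ops/s.
Max-entry greedy (repeatedly take the single best remaining cell) gives 7587 ops/s, worse by 227.
Swapping Flint↔Apex (Flint→Machine M5 462 ops/s, Apex→Machine M3 696 ops/s) loses 1519.
Granite's own top instance is Machine M4 (1762 ops/s), but forcing Granite→Machine M4 and reassigning the rest optimally gives only 7656 ops/s — worse by 158.

Granite receives Machine M1.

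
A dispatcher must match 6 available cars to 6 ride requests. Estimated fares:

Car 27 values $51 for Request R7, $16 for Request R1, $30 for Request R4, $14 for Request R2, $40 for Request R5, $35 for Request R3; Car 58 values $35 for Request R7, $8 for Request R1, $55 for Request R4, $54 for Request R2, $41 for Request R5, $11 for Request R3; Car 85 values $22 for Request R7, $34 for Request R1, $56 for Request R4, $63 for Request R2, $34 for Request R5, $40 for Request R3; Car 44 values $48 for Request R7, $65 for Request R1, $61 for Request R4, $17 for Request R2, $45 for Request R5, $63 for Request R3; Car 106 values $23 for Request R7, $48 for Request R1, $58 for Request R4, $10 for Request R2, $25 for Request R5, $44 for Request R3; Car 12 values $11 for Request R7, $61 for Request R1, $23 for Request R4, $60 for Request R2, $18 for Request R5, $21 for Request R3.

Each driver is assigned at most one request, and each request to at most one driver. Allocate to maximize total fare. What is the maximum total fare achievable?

Maximum total: $337

Optimal: Car 27→Request R7 ($51), Car 58→Request R5 ($41), Car 85→Request R2 ($63), Car 44→Request R3 ($63), Car 106→Request R4 ($58), Car 12→Request R1 ($61) — total 51+41+63+63+58+61 = $337.
Next-best assignment: Car 27→Request R7, Car 58→Request R2, Car 85→Request R5, Car 44→Request R3, Car 106→Request R4, Car 12→Request R1 = $321.
No other one-to-one assignment exceeds $337.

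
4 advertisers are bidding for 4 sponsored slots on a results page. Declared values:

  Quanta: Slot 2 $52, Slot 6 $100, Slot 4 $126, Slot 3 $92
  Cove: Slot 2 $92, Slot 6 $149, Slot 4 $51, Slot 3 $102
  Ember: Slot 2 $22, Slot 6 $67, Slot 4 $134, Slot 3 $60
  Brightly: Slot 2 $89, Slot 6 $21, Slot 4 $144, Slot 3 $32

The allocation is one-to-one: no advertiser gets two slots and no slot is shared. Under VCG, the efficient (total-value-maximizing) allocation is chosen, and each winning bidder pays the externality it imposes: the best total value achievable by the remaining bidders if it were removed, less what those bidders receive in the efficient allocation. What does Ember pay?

Ember pays $55.

Efficient allocation: Quanta→Slot 3 ($92), Cove→Slot 6 ($149), Ember→Slot 4 ($134), Brightly→Slot 2 ($89); total welfare W = $464.
Ember receives Slot 4 at value $134, so the others get W − 134 = $330.
Without Ember: best allocation of the remaining 3 bidders over all 4 slots is Quanta→Slot 3 ($92), Cove→Slot 6 ($149), Brightly→Slot 4 ($144), total $385.
VCG payment = (others' best without Ember) − (others' welfare with Ember) = 385 − 330 = $55.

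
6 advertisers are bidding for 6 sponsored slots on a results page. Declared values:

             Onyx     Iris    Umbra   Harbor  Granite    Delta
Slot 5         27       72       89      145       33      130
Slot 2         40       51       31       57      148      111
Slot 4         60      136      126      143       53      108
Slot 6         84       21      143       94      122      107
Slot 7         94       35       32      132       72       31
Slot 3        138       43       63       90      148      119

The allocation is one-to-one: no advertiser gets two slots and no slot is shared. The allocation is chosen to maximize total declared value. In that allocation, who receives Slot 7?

Harbor receives Slot 7.

This is a one-to-one assignment (maximum-weight bipartite matching).
Optimal: Onyx→Slot 3 ($138), Iris→Slot 4 ($136), Umbra→Slot 6 ($143), Harbor→Slot 7 ($132), Granite→Slot 2 ($148), Delta→Slot 5 ($130) — total 138+136+143+132+148+130 = $827.
Row-greedy (each advertiser in turn takes its best remaining slot) gives $741, worse by 86.
No other one-to-one assignment exceeds $827.
Harbor's own top slot is Slot 5 ($145), but forcing Harbor→Slot 5 and reassigning the rest optimally gives only $785 — worse by 42.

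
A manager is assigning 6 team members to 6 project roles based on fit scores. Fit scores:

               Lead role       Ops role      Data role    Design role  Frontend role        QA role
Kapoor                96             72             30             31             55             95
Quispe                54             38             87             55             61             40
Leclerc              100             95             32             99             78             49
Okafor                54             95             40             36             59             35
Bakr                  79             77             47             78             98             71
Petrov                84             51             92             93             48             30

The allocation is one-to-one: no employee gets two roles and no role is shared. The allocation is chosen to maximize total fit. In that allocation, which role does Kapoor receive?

Kapoor receives QA role.

Optimal: Kapoor→QA role (95 pts), Quispe→Data role (87 pts), Leclerc→Lead role (100 pts), Okafor→Ops role (95 pts), Bakr→Frontend role (98 pts), Petrov→Design role (93 pts) — total 95+87+100+95+98+93 = 568 pts.
Next-best assignment: Kapoor→QA role, Quispe→Data role, Leclerc→Design role, Okafor→Ops role, Bakr→Frontend role, Petrov→Lead role = 558 pts.
Swapping Kapoor↔Petrov (Kapoor→Design role 31 pts, Petrov→QA role 30 pts) loses 127.
No other one-to-one assignment exceeds 568 pts.
Kapoor's own top role is Lead role (96 pts), but forcing Kapoor→Lead role and reassigning the rest optimally gives only 520 pts — worse by 48.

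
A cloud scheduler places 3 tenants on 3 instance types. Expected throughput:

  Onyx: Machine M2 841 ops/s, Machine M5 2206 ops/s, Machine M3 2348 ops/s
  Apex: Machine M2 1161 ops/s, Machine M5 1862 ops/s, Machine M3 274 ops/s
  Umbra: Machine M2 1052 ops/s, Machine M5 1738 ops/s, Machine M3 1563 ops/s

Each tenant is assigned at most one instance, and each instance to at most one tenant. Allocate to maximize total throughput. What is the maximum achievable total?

This is the linear assignment problem.
Optimal: Onyx→Machine M3 (2348 ops/s), Apex→Machine M5 (1862 ops/s), Umbra→Machine M2 (1052 ops/s) — total 2348+1862+1052 = 5262 ops/s.
Column-greedy (each instance in turn goes to its best remaining tenant) gives 4930 ops/s, worse by 332.
Next-best assignment: Onyx→Machine M3, Apex→Machine M2, Umbra→Machine M5 = 5247 ops/s.
Every other assignment is strictly worse.

Maximum total: 5262 ops/s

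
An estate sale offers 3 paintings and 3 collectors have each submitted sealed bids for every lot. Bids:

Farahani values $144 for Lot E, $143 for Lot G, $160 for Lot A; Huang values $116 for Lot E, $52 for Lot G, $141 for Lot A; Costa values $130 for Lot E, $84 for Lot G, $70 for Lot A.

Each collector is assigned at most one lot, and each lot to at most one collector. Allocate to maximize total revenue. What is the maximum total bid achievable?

Optimal: Farahani→Lot G ($143), Huang→Lot A ($141), Costa→Lot E ($130) — total 143+141+130 = $414.
Row-greedy (each collector in turn takes its best remaining lot) gives $360, worse by 54.
Swapping Costa↔Farahani (Costa→Lot G $84, Farahani→Lot E $144) loses 45.
No other one-to-one assignment exceeds $414.

Max total: $414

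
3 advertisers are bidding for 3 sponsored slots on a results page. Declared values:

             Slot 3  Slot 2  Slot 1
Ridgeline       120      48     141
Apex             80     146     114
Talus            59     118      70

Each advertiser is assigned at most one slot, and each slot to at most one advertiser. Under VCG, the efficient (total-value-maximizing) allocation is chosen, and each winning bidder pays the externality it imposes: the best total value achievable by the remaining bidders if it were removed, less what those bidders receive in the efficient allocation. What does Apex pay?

Efficient allocation: Ridgeline→Slot 3 ($120), Apex→Slot 1 ($114), Talus→Slot 2 ($118); total welfare W = $352.
Apex receives Slot 1 at value $114, so the others get W − 114 = $238.
Without Apex: best allocation of the remaining 2 bidders over all 3 slots is Ridgeline→Slot 1 ($141), Talus→Slot 2 ($118), total $259.
VCG payment = (others' best without Apex) − (others' welfare with Apex) = 259 − 238 = $21.

Apex pays $21.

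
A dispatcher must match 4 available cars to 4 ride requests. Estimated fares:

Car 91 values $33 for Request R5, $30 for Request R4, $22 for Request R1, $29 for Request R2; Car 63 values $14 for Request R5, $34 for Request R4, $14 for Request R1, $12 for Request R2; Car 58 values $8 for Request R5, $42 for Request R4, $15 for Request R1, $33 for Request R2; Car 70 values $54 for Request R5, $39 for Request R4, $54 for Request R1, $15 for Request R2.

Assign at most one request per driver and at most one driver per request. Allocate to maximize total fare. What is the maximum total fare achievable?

Treat this as an assignment problem: match each driver to one request.
Optimal: Car 91→Request R5 ($33), Car 63→Request R4 ($34), Car 58→Request R2 ($33), Car 70→Request R1 ($54) — total 33+34+33+54 = $154.
Column-greedy (each request in turn goes to its best remaining driver) gives $130, worse by 24.

Maximum total: $154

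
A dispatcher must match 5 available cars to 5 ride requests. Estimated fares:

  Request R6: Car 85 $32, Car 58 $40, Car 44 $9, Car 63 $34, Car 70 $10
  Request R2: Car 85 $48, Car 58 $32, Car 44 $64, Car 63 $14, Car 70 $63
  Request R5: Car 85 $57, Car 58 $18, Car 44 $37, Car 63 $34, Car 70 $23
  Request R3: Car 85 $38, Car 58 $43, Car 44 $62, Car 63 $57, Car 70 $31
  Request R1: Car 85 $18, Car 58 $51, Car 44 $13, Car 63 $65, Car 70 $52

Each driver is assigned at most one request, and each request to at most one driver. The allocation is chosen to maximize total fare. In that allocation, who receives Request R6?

Car 58 receives Request R6.

Optimal: Car 85→Request R5 ($57), Car 58→Request R6 ($40), Car 44→Request R3 ($62), Car 63→Request R1 ($65), Car 70→Request R2 ($63) — total 57+40+62+65+63 = $287.
Next-best assignment: Car 85→Request R5, Car 58→Request R6, Car 44→Request R2, Car 63→Request R3, Car 70→Request R1 = $270.
Swapping Car 70↔Car 58 (Car 70→Request R6 $10, Car 58→Request R2 $32) loses 61.
Car 58's own top request is Request R1 ($51), but forcing Car 58→Request R1 and reassigning the rest optimally gives only $267 — worse by 20.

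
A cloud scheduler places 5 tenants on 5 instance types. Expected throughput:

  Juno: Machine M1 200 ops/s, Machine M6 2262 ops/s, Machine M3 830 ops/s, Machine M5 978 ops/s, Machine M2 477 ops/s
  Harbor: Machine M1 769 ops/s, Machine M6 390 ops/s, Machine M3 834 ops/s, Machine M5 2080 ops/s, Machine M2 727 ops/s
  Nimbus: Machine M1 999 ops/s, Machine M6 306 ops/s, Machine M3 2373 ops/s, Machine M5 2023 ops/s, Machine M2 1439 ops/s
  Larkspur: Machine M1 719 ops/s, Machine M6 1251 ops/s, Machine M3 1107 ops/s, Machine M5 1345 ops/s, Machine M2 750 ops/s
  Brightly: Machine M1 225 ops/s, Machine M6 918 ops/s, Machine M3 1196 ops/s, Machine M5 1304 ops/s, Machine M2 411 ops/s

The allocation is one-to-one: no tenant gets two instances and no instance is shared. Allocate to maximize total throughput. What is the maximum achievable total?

This is the linear assignment problem.
Optimal: Juno→Machine M6 (2262 ops/s), Harbor→Machine M5 (2080 ops/s), Nimbus→Machine M3 (2373 ops/s), Larkspur→Machine M1 (719 ops/s), Brightly→Machine M2 (411 ops/s) — total 2262+2080+2373+719+411 = 7845 ops/s.
Max-entry greedy (repeatedly take the single best remaining cell) gives 7690 ops/s, worse by 155.
Next-best assignment: Juno→Machine M6, Harbor→Machine M5, Nimbus→Machine M2, Larkspur→Machine M1, Brightly→Machine M3 = 7696 ops/s.
Checked against all permutations: 7845 ops/s is optimal.

Max total: 7845 ops/s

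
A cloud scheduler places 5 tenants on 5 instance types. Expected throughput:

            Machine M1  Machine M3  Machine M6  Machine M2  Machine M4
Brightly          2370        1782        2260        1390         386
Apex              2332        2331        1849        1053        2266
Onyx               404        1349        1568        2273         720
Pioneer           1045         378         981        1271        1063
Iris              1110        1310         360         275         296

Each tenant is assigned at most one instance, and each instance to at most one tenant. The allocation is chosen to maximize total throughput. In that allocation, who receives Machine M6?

Brightly receives Machine M6.

Optimal: Brightly→Machine M6 (2260 ops/s), Apex→Machine M1 (2332 ops/s), Onyx→Machine M2 (2273 ops/s), Pioneer→Machine M4 (1063 ops/s), Iris→Machine M3 (1310 ops/s) — total 2260+2332+2273+1063+1310 = 9238 ops/s.
No other one-to-one assignment exceeds 9238 ops/s.
Brightly's own top instance is Machine M1 (2370 ops/s), but forcing Brightly→Machine M1 and reassigning the rest optimally gives only 9200 ops/s — worse by 38.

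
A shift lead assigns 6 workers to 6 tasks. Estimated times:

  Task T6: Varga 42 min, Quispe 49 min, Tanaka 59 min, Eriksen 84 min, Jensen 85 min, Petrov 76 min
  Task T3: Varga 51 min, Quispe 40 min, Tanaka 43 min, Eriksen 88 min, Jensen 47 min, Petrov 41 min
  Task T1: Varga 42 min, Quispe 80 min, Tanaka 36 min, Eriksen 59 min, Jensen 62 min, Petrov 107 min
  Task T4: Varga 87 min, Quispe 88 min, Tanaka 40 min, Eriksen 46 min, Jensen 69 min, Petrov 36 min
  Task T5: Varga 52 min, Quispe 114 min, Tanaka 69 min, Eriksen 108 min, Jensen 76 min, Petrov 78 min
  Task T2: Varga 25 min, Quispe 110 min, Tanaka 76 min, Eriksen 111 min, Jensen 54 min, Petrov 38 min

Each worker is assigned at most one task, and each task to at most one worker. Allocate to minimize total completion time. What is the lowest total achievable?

Treat this as an assignment problem: match each worker to one task.
Optimal: Varga→Task T5 (52 min), Quispe→Task T6 (49 min), Tanaka→Task T1 (36 min), Eriksen→Task T4 (46 min), Jensen→Task T3 (47 min), Petrov→Task T2 (38 min) — total 52+49+36+46+47+38 = 268 min.
Row-greedy (each worker in turn takes its cheapest remaining task) gives 299 min, worse by 31.

Minimum total: 268 min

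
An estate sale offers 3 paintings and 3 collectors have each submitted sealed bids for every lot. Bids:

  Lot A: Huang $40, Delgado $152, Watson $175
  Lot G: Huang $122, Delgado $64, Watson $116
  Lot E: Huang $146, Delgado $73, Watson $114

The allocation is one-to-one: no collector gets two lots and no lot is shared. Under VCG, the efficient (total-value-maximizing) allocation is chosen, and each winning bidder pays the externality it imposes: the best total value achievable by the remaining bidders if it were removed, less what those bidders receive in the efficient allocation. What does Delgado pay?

Delgado pays $59.

Efficient allocation: Huang→Lot E ($146), Delgado→Lot A ($152), Watson→Lot G ($116); total welfare W = $414.
Delgado receives Lot A at value $152, so the others get W − 152 = $262.
Without Delgado: best allocation of the remaining 2 bidders over all 3 lots is Huang→Lot E ($146), Watson→Lot A ($175), total $321.
VCG payment = (others' best without Delgado) − (others' welfare with Delgado) = 321 − 262 = $59.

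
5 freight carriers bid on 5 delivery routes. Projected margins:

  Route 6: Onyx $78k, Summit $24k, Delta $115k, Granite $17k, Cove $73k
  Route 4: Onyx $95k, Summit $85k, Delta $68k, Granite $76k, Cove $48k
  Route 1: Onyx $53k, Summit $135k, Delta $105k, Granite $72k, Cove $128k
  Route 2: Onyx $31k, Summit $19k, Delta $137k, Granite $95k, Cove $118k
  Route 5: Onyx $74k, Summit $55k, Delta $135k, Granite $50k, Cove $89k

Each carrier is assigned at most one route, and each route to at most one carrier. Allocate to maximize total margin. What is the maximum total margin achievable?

Optimal: Onyx→Route 6 ($78k), Summit→Route 1 ($135k), Delta→Route 5 ($135k), Granite→Route 4 ($76k), Cove→Route 2 ($118k) — total 78+135+135+76+118 = $542k.
Column-greedy (each route in turn goes to its best remaining carrier) gives $513k, worse by 29.

Max total: $542k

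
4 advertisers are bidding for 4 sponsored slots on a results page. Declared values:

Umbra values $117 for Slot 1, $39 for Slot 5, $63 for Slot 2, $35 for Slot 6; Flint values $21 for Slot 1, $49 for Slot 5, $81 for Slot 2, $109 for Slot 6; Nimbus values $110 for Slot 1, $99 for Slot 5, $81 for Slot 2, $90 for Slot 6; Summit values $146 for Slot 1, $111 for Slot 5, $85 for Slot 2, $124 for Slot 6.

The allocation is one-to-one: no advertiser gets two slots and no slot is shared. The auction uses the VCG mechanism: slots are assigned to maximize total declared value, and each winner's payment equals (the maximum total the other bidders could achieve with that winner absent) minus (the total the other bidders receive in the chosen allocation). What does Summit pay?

Efficient allocation: Umbra→Slot 1 ($117), Flint→Slot 2 ($81), Nimbus→Slot 5 ($99), Summit→Slot 6 ($124); total welfare W = $421.
Summit receives Slot 6 at value $124, so the others get W − 124 = $297.
Without Summit: best allocation of the remaining 3 bidders over all 4 slots is Umbra→Slot 1 ($117), Flint→Slot 6 ($109), Nimbus→Slot 5 ($99), total $325.
VCG payment = (others' best without Summit) − (others' welfare with Summit) = 325 − 297 = $28.

Summit pays $28.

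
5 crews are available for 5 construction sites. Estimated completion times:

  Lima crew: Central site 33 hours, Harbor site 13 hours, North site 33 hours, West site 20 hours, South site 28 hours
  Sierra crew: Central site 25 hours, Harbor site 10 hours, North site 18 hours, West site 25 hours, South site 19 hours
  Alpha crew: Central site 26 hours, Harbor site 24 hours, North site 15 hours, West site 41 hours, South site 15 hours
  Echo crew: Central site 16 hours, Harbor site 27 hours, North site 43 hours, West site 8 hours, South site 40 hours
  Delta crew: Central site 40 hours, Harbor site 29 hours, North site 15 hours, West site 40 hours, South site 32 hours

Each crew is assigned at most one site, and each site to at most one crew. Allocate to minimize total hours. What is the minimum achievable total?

Minimum total: 76 hours

This is a one-to-one assignment (minimum-cost bipartite matching).
Optimal: Lima crew→Harbor site (13 hours), Sierra crew→Central site (25 hours), Alpha crew→South site (15 hours), Echo crew→West site (8 hours), Delta crew→North site (15 hours) — total 13+25+15+8+15 = 76 hours.
No other one-to-one assignment undercuts 76 hours.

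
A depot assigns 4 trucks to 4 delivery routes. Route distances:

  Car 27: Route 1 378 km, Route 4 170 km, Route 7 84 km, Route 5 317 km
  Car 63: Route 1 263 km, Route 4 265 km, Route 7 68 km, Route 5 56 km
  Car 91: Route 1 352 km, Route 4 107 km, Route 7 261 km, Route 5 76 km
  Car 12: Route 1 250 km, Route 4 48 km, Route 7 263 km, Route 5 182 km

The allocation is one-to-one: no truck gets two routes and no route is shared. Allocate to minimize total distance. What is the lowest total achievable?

Min total: 471 km

Optimal: Car 27→Route 7 (84 km), Car 63→Route 1 (263 km), Car 91→Route 5 (76 km), Car 12→Route 4 (48 km) — total 84+263+76+48 = 471 km.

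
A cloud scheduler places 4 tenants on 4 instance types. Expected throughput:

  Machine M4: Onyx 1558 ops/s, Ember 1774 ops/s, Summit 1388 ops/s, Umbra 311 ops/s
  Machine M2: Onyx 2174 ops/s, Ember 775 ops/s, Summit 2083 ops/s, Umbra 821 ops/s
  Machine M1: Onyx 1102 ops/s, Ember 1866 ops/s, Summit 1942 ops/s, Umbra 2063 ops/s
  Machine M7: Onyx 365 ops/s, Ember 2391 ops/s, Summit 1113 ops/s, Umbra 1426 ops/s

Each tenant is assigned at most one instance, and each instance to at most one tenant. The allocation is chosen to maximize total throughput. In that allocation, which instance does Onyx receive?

Optimal: Onyx→Machine M4 (1558 ops/s), Ember→Machine M7 (2391 ops/s), Summit→Machine M2 (2083 ops/s), Umbra→Machine M1 (2063 ops/s) — total 1558+2391+2083+2063 = 8095 ops/s.
Row-greedy (each tenant in turn takes its best remaining instance) gives 6818 ops/s, worse by 1277.
Every other assignment is strictly worse.
Onyx's own top instance is Machine M2 (2174 ops/s), but forcing Onyx→Machine M2 and reassigning the rest optimally gives only 8016 ops/s — worse by 79.

Onyx receives Machine M4.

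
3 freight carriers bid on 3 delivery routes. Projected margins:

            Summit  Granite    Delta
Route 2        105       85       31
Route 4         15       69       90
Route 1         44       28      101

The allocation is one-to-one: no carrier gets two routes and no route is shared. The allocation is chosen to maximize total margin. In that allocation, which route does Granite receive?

Optimal: Summit→Route 2 ($105k), Granite→Route 4 ($69k), Delta→Route 1 ($101k) — total 105+69+101 = $275k.
Column-greedy (each route in turn goes to its best remaining carrier) gives $223k, worse by 52.
Next-best assignment: Summit→Route 2, Granite→Route 1, Delta→Route 4 = $223k.
Every other assignment is strictly worse.
Granite's own top route is Route 2 ($85k), but forcing Granite→Route 2 and reassigning the rest optimally gives only $219k — worse by 56.

Granite receives Route 4.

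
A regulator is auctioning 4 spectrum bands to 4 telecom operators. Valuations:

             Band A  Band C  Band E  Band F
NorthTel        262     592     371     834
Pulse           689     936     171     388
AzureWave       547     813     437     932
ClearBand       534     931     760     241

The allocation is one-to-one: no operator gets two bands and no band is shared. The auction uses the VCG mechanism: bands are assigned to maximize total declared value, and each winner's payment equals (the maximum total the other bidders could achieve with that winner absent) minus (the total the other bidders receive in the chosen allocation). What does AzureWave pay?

Efficient allocation: NorthTel→Band F ($834M), Pulse→Band A ($689M), AzureWave→Band C ($813M), ClearBand→Band E ($760M); total welfare W = $3096M.
AzureWave receives Band C at value $813M, so the others get W − 813 = $2283M.
Without AzureWave: best allocation of the remaining 3 bidders over all 4 bands is NorthTel→Band F ($834M), Pulse→Band C ($936M), ClearBand→Band E ($760M), total $2530M.
VCG payment = (others' best without AzureWave) − (others' welfare with AzureWave) = 2530 − 2283 = $247M.

AzureWave pays $247M.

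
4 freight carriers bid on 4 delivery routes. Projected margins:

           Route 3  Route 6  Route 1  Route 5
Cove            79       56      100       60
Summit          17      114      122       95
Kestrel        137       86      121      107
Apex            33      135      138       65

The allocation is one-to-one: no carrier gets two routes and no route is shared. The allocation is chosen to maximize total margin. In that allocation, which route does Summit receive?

Optimal: Cove→Route 1 ($100k), Summit→Route 5 ($95k), Kestrel→Route 3 ($137k), Apex→Route 6 ($135k) — total 100+95+137+135 = $467k.
Column-greedy (each route in turn goes to its best remaining carrier) gives $454k, worse by 13.
Summit's own top route is Route 1 ($122k), but forcing Summit→Route 1 and reassigning the rest optimally gives only $454k — worse by 13.

Summit receives Route 5.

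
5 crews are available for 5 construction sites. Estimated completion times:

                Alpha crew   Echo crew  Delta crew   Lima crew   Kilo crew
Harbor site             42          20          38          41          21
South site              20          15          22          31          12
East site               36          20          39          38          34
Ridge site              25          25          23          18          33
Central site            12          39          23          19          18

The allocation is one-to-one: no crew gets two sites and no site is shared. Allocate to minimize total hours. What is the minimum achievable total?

Minimum total: 93 hours

Optimal: Alpha crew→Central site (12 hours), Echo crew→East site (20 hours), Delta crew→South site (22 hours), Lima crew→Ridge site (18 hours), Kilo crew→Harbor site (21 hours) — total 12+20+22+18+21 = 93 hours.
Row-greedy (each crew in turn takes its cheapest remaining site) gives 109 hours, worse by 16.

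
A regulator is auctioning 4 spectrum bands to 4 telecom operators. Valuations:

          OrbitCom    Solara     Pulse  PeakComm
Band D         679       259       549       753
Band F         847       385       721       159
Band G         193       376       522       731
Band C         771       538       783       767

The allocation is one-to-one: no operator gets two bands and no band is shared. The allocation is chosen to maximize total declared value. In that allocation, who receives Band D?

Optimal: OrbitCom→Band F ($847M), Solara→Band G ($376M), Pulse→Band C ($783M), PeakComm→Band D ($753M) — total 847+376+783+753 = $2759M.
Row-greedy (each operator in turn takes its best remaining band) gives $2665M, worse by 94.
Next-best assignment: OrbitCom→Band D, Solara→Band C, Pulse→Band F, PeakComm→Band G = $2669M.
No other one-to-one assignment exceeds $2759M.
PeakComm's own top band is Band C ($767M), but forcing PeakComm→Band C and reassigning the rest optimally gives only $2543M — worse by 216.

PeakComm receives Band D.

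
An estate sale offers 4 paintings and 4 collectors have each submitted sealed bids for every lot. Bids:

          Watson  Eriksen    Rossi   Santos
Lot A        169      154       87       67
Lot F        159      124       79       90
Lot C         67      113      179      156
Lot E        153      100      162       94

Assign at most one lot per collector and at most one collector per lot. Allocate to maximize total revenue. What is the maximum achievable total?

Maximum total: $631

This is a one-to-one assignment (maximum-weight bipartite matching).
Optimal: Watson→Lot F ($159), Eriksen→Lot A ($154), Rossi→Lot E ($162), Santos→Lot C ($156) — total 159+154+162+156 = $631.
Column-greedy (each lot in turn goes to its best remaining collector) gives $566, worse by 65.
Next-best assignment: Watson→Lot A, Eriksen→Lot F, Rossi→Lot E, Santos→Lot C = $611.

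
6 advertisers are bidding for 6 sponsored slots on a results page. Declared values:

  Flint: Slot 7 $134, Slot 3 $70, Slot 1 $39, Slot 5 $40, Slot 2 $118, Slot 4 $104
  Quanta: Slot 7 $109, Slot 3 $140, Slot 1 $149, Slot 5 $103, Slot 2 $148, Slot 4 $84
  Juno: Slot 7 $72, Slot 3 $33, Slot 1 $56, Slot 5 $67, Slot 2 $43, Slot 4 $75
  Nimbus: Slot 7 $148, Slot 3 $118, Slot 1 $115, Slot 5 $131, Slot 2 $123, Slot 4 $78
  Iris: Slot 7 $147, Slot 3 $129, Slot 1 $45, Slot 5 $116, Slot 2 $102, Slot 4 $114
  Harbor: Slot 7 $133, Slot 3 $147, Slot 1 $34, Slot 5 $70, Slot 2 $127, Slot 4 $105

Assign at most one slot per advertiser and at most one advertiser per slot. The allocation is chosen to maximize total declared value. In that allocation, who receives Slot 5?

Treat this as an assignment problem: match each advertiser to one slot.
Optimal: Flint→Slot 2 ($118), Quanta→Slot 1 ($149), Juno→Slot 4 ($75), Nimbus→Slot 5 ($131), Iris→Slot 7 ($147), Harbor→Slot 3 ($147) — total 118+149+75+131+147+147 = $767.
Max-entry greedy (repeatedly take the single best remaining cell) gives $753, worse by 14.
Nimbus's own top slot is Slot 7 ($148), but forcing Nimbus→Slot 7 and reassigning the rest optimally gives only $753 — worse by 14.

Nimbus receives Slot 5.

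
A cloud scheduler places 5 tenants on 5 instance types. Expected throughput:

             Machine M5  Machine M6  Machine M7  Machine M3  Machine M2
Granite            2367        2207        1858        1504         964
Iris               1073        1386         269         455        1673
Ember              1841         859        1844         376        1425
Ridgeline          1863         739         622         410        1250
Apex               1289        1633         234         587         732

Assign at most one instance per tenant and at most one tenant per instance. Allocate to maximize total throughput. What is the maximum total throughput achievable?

Treat this as an assignment problem: match each tenant to one instance.
Optimal: Granite→Machine M3 (1504 ops/s), Iris→Machine M2 (1673 ops/s), Ember→Machine M7 (1844 ops/s), Ridgeline→Machine M5 (1863 ops/s), Apex→Machine M6 (1633 ops/s) — total 1504+1673+1844+1863+1633 = 8517 ops/s.
Column-greedy (each instance in turn goes to its best remaining tenant) gives 7549 ops/s, worse by 968.
Next-best assignment: Granite→Machine M6, Iris→Machine M2, Ember→Machine M7, Ridgeline→Machine M5, Apex→Machine M3 = 8174 ops/s.

Maximum total: 8517 ops/s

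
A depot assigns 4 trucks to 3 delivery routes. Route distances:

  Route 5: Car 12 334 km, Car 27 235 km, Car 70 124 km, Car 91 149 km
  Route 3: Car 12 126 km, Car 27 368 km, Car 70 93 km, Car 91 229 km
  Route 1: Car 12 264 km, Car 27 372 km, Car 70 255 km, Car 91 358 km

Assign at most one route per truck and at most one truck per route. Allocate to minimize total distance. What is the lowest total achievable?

Min total: 506 km

This is a one-to-one assignment (minimum-cost bipartite matching).
Optimal: Car 91→Route 5 (149 km), Car 70→Route 3 (93 km), Car 12→Route 1 (264 km) — total 149+93+264 = 506 km.
Column-greedy (each route in turn goes to its cheapest remaining truck) gives 608 km, worse by 102.
Next-best assignment: Car 91→Route 5, Car 12→Route 3, Car 70→Route 1 = 530 km.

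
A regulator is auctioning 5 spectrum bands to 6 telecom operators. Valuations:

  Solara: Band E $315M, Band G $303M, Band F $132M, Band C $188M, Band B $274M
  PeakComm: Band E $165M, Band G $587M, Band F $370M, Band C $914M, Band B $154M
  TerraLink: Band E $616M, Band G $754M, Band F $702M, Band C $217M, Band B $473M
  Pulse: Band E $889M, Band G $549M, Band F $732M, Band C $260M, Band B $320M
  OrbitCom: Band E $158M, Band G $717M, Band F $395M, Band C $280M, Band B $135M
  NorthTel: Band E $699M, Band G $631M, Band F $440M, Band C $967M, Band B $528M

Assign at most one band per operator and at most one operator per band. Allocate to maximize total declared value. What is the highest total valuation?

Max total: $3750M

Optimal: Pulse→Band E ($889M), OrbitCom→Band G ($717M), TerraLink→Band F ($702M), PeakComm→Band C ($914M), NorthTel→Band B ($528M) — total 889+717+702+914+528 = $3750M.
Row-greedy (each operator in turn takes its best remaining band) gives $2850M, worse by 900.
Next-best assignment: Pulse→Band E, OrbitCom→Band G, TerraLink→Band F, NorthTel→Band C, Solara→Band B = $3549M.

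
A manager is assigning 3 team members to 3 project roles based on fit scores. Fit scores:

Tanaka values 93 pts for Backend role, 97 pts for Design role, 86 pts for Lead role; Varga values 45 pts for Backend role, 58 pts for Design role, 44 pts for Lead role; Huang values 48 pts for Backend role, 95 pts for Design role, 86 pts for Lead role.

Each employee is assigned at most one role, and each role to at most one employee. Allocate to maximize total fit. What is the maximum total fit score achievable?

This is a one-to-one assignment (maximum-weight bipartite matching).
Optimal: Tanaka→Backend role (93 pts), Varga→Design role (58 pts), Huang→Lead role (86 pts) — total 93+58+86 = 237 pts.
Row-greedy (each employee in turn takes its best remaining role) gives 228 pts, worse by 9.
Next-best assignment: Tanaka→Backend role, Varga→Lead role, Huang→Design role = 232 pts.
Every other assignment is strictly worse.

Max total: 237 pts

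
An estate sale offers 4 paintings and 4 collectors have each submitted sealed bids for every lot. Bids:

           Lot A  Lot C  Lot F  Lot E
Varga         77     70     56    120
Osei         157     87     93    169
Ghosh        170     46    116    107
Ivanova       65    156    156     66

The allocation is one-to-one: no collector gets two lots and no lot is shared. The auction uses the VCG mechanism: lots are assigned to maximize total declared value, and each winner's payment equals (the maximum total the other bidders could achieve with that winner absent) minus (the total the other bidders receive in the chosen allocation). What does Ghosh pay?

Ghosh pays $38.

Efficient allocation: Varga→Lot C ($70), Osei→Lot E ($169), Ghosh→Lot A ($170), Ivanova→Lot F ($156); total welfare W = $565.
Ghosh receives Lot A at value $170, so the others get W − 170 = $395.
Without Ghosh: best allocation of the remaining 3 bidders over all 4 lots is Varga→Lot E ($120), Osei→Lot A ($157), Ivanova→Lot C ($156), total $433.
VCG payment = (others' best without Ghosh) − (others' welfare with Ghosh) = 433 − 395 = $38.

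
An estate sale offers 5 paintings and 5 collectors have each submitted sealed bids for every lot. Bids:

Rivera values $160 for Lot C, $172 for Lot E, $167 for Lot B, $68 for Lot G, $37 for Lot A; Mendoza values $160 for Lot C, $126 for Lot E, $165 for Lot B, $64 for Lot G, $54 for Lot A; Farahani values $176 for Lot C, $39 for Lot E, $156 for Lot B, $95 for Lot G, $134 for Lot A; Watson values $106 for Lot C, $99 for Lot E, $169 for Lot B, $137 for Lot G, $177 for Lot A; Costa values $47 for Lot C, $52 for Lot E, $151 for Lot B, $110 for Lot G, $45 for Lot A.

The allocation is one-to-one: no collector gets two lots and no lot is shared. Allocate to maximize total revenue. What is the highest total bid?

Optimal: Rivera→Lot E ($172), Mendoza→Lot B ($165), Farahani→Lot C ($176), Watson→Lot A ($177), Costa→Lot G ($110) — total 172+165+176+177+110 = $800.
Column-greedy (each lot in turn goes to its best remaining collector) gives $681, worse by 119.

Max total: $800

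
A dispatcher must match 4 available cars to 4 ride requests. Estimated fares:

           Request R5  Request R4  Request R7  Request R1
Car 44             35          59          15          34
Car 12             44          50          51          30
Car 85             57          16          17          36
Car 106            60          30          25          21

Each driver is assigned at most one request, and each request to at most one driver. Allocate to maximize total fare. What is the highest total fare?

This is the linear assignment problem.
Optimal: Car 44→Request R4 ($59), Car 12→Request R7 ($51), Car 85→Request R1 ($36), Car 106→Request R5 ($60) — total 59+51+36+60 = $206.
Row-greedy (each driver in turn takes its best remaining request) gives $188, worse by 18.

Max total: $206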